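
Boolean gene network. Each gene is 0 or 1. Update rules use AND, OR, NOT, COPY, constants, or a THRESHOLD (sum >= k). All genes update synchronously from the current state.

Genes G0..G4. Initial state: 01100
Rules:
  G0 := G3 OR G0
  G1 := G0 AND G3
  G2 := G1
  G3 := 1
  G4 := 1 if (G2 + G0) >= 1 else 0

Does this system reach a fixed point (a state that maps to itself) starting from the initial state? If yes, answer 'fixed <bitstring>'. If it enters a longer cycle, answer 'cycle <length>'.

Step 0: 01100
Step 1: G0=G3|G0=0|0=0 G1=G0&G3=0&0=0 G2=G1=1 G3=1(const) G4=(1+0>=1)=1 -> 00111
Step 2: G0=G3|G0=1|0=1 G1=G0&G3=0&1=0 G2=G1=0 G3=1(const) G4=(1+0>=1)=1 -> 10011
Step 3: G0=G3|G0=1|1=1 G1=G0&G3=1&1=1 G2=G1=0 G3=1(const) G4=(0+1>=1)=1 -> 11011
Step 4: G0=G3|G0=1|1=1 G1=G0&G3=1&1=1 G2=G1=1 G3=1(const) G4=(0+1>=1)=1 -> 11111
Step 5: G0=G3|G0=1|1=1 G1=G0&G3=1&1=1 G2=G1=1 G3=1(const) G4=(1+1>=1)=1 -> 11111
Fixed point reached at step 4: 11111

Answer: fixed 11111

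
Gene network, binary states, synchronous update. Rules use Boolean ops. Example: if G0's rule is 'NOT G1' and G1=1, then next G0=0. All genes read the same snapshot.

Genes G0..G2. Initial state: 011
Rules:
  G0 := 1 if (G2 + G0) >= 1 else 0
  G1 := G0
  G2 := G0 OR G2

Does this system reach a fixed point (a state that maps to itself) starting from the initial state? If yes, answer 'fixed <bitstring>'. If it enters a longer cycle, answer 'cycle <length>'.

Answer: fixed 111

Derivation:
Step 0: 011
Step 1: G0=(1+0>=1)=1 G1=G0=0 G2=G0|G2=0|1=1 -> 101
Step 2: G0=(1+1>=1)=1 G1=G0=1 G2=G0|G2=1|1=1 -> 111
Step 3: G0=(1+1>=1)=1 G1=G0=1 G2=G0|G2=1|1=1 -> 111
Fixed point reached at step 2: 111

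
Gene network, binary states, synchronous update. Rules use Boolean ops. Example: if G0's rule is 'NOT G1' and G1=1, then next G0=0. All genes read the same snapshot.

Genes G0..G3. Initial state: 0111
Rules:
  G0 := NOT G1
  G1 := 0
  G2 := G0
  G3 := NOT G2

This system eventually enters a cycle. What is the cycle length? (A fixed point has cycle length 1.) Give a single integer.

Answer: 1

Derivation:
Step 0: 0111
Step 1: G0=NOT G1=NOT 1=0 G1=0(const) G2=G0=0 G3=NOT G2=NOT 1=0 -> 0000
Step 2: G0=NOT G1=NOT 0=1 G1=0(const) G2=G0=0 G3=NOT G2=NOT 0=1 -> 1001
Step 3: G0=NOT G1=NOT 0=1 G1=0(const) G2=G0=1 G3=NOT G2=NOT 0=1 -> 1011
Step 4: G0=NOT G1=NOT 0=1 G1=0(const) G2=G0=1 G3=NOT G2=NOT 1=0 -> 1010
Step 5: G0=NOT G1=NOT 0=1 G1=0(const) G2=G0=1 G3=NOT G2=NOT 1=0 -> 1010
State from step 5 equals state from step 4 -> cycle length 1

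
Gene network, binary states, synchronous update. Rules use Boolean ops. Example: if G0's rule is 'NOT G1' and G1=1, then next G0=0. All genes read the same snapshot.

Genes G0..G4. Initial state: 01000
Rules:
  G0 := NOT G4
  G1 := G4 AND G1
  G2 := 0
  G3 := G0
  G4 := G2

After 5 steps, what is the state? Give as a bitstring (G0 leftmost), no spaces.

Step 1: G0=NOT G4=NOT 0=1 G1=G4&G1=0&1=0 G2=0(const) G3=G0=0 G4=G2=0 -> 10000
Step 2: G0=NOT G4=NOT 0=1 G1=G4&G1=0&0=0 G2=0(const) G3=G0=1 G4=G2=0 -> 10010
Step 3: G0=NOT G4=NOT 0=1 G1=G4&G1=0&0=0 G2=0(const) G3=G0=1 G4=G2=0 -> 10010
Step 4: G0=NOT G4=NOT 0=1 G1=G4&G1=0&0=0 G2=0(const) G3=G0=1 G4=G2=0 -> 10010
Step 5: G0=NOT G4=NOT 0=1 G1=G4&G1=0&0=0 G2=0(const) G3=G0=1 G4=G2=0 -> 10010

10010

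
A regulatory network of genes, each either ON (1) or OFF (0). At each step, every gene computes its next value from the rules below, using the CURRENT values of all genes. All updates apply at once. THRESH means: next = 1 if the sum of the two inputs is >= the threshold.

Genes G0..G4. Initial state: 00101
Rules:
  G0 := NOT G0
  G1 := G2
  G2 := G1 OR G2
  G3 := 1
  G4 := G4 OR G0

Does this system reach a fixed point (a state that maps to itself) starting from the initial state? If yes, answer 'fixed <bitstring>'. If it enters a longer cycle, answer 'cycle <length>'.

Answer: cycle 2

Derivation:
Step 0: 00101
Step 1: G0=NOT G0=NOT 0=1 G1=G2=1 G2=G1|G2=0|1=1 G3=1(const) G4=G4|G0=1|0=1 -> 11111
Step 2: G0=NOT G0=NOT 1=0 G1=G2=1 G2=G1|G2=1|1=1 G3=1(const) G4=G4|G0=1|1=1 -> 01111
Step 3: G0=NOT G0=NOT 0=1 G1=G2=1 G2=G1|G2=1|1=1 G3=1(const) G4=G4|G0=1|0=1 -> 11111
Cycle of length 2 starting at step 1 -> no fixed point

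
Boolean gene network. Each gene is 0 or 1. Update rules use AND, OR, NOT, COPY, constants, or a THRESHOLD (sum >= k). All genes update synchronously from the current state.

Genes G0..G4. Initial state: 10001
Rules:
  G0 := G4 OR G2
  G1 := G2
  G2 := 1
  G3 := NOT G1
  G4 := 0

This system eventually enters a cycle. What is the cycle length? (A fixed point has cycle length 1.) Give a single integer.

Step 0: 10001
Step 1: G0=G4|G2=1|0=1 G1=G2=0 G2=1(const) G3=NOT G1=NOT 0=1 G4=0(const) -> 10110
Step 2: G0=G4|G2=0|1=1 G1=G2=1 G2=1(const) G3=NOT G1=NOT 0=1 G4=0(const) -> 11110
Step 3: G0=G4|G2=0|1=1 G1=G2=1 G2=1(const) G3=NOT G1=NOT 1=0 G4=0(const) -> 11100
Step 4: G0=G4|G2=0|1=1 G1=G2=1 G2=1(const) G3=NOT G1=NOT 1=0 G4=0(const) -> 11100
State from step 4 equals state from step 3 -> cycle length 1

Answer: 1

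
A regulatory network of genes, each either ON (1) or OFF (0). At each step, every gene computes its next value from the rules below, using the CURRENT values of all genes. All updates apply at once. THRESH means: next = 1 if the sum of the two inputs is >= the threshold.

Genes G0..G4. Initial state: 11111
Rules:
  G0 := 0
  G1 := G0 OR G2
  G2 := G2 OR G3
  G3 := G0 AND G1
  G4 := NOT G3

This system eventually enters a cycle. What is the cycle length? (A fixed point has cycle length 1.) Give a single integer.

Step 0: 11111
Step 1: G0=0(const) G1=G0|G2=1|1=1 G2=G2|G3=1|1=1 G3=G0&G1=1&1=1 G4=NOT G3=NOT 1=0 -> 01110
Step 2: G0=0(const) G1=G0|G2=0|1=1 G2=G2|G3=1|1=1 G3=G0&G1=0&1=0 G4=NOT G3=NOT 1=0 -> 01100
Step 3: G0=0(const) G1=G0|G2=0|1=1 G2=G2|G3=1|0=1 G3=G0&G1=0&1=0 G4=NOT G3=NOT 0=1 -> 01101
Step 4: G0=0(const) G1=G0|G2=0|1=1 G2=G2|G3=1|0=1 G3=G0&G1=0&1=0 G4=NOT G3=NOT 0=1 -> 01101
State from step 4 equals state from step 3 -> cycle length 1

Answer: 1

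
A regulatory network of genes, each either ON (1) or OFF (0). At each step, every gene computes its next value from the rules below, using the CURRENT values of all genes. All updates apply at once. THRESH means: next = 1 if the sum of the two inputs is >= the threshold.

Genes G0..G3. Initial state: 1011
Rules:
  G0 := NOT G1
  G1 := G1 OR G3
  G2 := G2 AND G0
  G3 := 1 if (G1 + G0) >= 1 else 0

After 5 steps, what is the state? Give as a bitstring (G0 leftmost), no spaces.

Step 1: G0=NOT G1=NOT 0=1 G1=G1|G3=0|1=1 G2=G2&G0=1&1=1 G3=(0+1>=1)=1 -> 1111
Step 2: G0=NOT G1=NOT 1=0 G1=G1|G3=1|1=1 G2=G2&G0=1&1=1 G3=(1+1>=1)=1 -> 0111
Step 3: G0=NOT G1=NOT 1=0 G1=G1|G3=1|1=1 G2=G2&G0=1&0=0 G3=(1+0>=1)=1 -> 0101
Step 4: G0=NOT G1=NOT 1=0 G1=G1|G3=1|1=1 G2=G2&G0=0&0=0 G3=(1+0>=1)=1 -> 0101
Step 5: G0=NOT G1=NOT 1=0 G1=G1|G3=1|1=1 G2=G2&G0=0&0=0 G3=(1+0>=1)=1 -> 0101

0101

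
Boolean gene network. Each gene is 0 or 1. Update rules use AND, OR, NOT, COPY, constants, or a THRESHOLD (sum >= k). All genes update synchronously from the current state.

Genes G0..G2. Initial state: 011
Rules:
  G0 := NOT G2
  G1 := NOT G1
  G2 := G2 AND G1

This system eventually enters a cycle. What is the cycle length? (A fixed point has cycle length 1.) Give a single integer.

Answer: 2

Derivation:
Step 0: 011
Step 1: G0=NOT G2=NOT 1=0 G1=NOT G1=NOT 1=0 G2=G2&G1=1&1=1 -> 001
Step 2: G0=NOT G2=NOT 1=0 G1=NOT G1=NOT 0=1 G2=G2&G1=1&0=0 -> 010
Step 3: G0=NOT G2=NOT 0=1 G1=NOT G1=NOT 1=0 G2=G2&G1=0&1=0 -> 100
Step 4: G0=NOT G2=NOT 0=1 G1=NOT G1=NOT 0=1 G2=G2&G1=0&0=0 -> 110
Step 5: G0=NOT G2=NOT 0=1 G1=NOT G1=NOT 1=0 G2=G2&G1=0&1=0 -> 100
State from step 5 equals state from step 3 -> cycle length 2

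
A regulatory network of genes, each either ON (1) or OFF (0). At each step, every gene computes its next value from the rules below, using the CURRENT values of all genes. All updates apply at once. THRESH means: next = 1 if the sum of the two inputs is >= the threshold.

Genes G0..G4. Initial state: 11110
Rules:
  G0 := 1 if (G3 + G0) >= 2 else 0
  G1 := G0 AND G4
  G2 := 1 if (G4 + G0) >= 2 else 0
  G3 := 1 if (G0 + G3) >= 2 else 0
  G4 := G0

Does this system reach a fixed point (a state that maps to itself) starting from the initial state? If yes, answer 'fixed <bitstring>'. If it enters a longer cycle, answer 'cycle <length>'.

Step 0: 11110
Step 1: G0=(1+1>=2)=1 G1=G0&G4=1&0=0 G2=(0+1>=2)=0 G3=(1+1>=2)=1 G4=G0=1 -> 10011
Step 2: G0=(1+1>=2)=1 G1=G0&G4=1&1=1 G2=(1+1>=2)=1 G3=(1+1>=2)=1 G4=G0=1 -> 11111
Step 3: G0=(1+1>=2)=1 G1=G0&G4=1&1=1 G2=(1+1>=2)=1 G3=(1+1>=2)=1 G4=G0=1 -> 11111
Fixed point reached at step 2: 11111

Answer: fixed 11111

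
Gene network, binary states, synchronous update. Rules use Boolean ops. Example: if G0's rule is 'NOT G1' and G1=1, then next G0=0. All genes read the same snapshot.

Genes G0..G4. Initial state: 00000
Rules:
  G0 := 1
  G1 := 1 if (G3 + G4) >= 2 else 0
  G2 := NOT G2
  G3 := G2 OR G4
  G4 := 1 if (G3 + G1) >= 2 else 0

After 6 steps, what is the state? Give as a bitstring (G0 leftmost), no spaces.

Step 1: G0=1(const) G1=(0+0>=2)=0 G2=NOT G2=NOT 0=1 G3=G2|G4=0|0=0 G4=(0+0>=2)=0 -> 10100
Step 2: G0=1(const) G1=(0+0>=2)=0 G2=NOT G2=NOT 1=0 G3=G2|G4=1|0=1 G4=(0+0>=2)=0 -> 10010
Step 3: G0=1(const) G1=(1+0>=2)=0 G2=NOT G2=NOT 0=1 G3=G2|G4=0|0=0 G4=(1+0>=2)=0 -> 10100
Step 4: G0=1(const) G1=(0+0>=2)=0 G2=NOT G2=NOT 1=0 G3=G2|G4=1|0=1 G4=(0+0>=2)=0 -> 10010
Step 5: G0=1(const) G1=(1+0>=2)=0 G2=NOT G2=NOT 0=1 G3=G2|G4=0|0=0 G4=(1+0>=2)=0 -> 10100
Step 6: G0=1(const) G1=(0+0>=2)=0 G2=NOT G2=NOT 1=0 G3=G2|G4=1|0=1 G4=(0+0>=2)=0 -> 10010

10010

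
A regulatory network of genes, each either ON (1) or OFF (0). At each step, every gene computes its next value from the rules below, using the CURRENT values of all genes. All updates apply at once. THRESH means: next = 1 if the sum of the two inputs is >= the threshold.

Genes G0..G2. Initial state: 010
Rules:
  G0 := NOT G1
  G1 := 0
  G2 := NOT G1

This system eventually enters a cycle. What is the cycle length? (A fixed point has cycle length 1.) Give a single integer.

Step 0: 010
Step 1: G0=NOT G1=NOT 1=0 G1=0(const) G2=NOT G1=NOT 1=0 -> 000
Step 2: G0=NOT G1=NOT 0=1 G1=0(const) G2=NOT G1=NOT 0=1 -> 101
Step 3: G0=NOT G1=NOT 0=1 G1=0(const) G2=NOT G1=NOT 0=1 -> 101
State from step 3 equals state from step 2 -> cycle length 1

Answer: 1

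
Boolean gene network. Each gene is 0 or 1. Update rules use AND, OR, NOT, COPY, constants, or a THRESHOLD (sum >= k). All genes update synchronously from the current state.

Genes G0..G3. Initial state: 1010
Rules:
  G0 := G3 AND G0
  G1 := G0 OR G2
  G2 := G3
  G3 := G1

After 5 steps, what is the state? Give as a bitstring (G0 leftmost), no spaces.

Step 1: G0=G3&G0=0&1=0 G1=G0|G2=1|1=1 G2=G3=0 G3=G1=0 -> 0100
Step 2: G0=G3&G0=0&0=0 G1=G0|G2=0|0=0 G2=G3=0 G3=G1=1 -> 0001
Step 3: G0=G3&G0=1&0=0 G1=G0|G2=0|0=0 G2=G3=1 G3=G1=0 -> 0010
Step 4: G0=G3&G0=0&0=0 G1=G0|G2=0|1=1 G2=G3=0 G3=G1=0 -> 0100
Step 5: G0=G3&G0=0&0=0 G1=G0|G2=0|0=0 G2=G3=0 G3=G1=1 -> 0001

0001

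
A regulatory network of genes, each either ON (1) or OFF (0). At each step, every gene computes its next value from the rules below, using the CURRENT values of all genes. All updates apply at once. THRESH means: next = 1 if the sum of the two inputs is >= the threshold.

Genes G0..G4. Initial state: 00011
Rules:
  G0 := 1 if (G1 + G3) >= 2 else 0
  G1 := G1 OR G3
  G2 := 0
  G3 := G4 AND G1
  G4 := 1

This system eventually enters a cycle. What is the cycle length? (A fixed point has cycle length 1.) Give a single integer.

Step 0: 00011
Step 1: G0=(0+1>=2)=0 G1=G1|G3=0|1=1 G2=0(const) G3=G4&G1=1&0=0 G4=1(const) -> 01001
Step 2: G0=(1+0>=2)=0 G1=G1|G3=1|0=1 G2=0(const) G3=G4&G1=1&1=1 G4=1(const) -> 01011
Step 3: G0=(1+1>=2)=1 G1=G1|G3=1|1=1 G2=0(const) G3=G4&G1=1&1=1 G4=1(const) -> 11011
Step 4: G0=(1+1>=2)=1 G1=G1|G3=1|1=1 G2=0(const) G3=G4&G1=1&1=1 G4=1(const) -> 11011
State from step 4 equals state from step 3 -> cycle length 1

Answer: 1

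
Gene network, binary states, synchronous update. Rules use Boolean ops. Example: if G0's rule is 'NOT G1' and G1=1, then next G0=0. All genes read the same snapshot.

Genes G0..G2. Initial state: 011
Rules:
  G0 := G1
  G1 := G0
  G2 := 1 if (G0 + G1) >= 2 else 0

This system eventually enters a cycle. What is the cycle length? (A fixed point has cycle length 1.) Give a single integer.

Answer: 2

Derivation:
Step 0: 011
Step 1: G0=G1=1 G1=G0=0 G2=(0+1>=2)=0 -> 100
Step 2: G0=G1=0 G1=G0=1 G2=(1+0>=2)=0 -> 010
Step 3: G0=G1=1 G1=G0=0 G2=(0+1>=2)=0 -> 100
State from step 3 equals state from step 1 -> cycle length 2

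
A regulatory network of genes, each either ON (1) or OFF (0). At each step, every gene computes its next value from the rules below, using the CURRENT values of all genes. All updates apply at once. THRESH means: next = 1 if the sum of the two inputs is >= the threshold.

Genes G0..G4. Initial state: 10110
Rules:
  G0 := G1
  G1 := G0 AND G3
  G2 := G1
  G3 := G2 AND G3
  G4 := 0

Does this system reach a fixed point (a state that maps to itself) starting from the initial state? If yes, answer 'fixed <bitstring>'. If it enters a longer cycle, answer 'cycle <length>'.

Answer: fixed 00000

Derivation:
Step 0: 10110
Step 1: G0=G1=0 G1=G0&G3=1&1=1 G2=G1=0 G3=G2&G3=1&1=1 G4=0(const) -> 01010
Step 2: G0=G1=1 G1=G0&G3=0&1=0 G2=G1=1 G3=G2&G3=0&1=0 G4=0(const) -> 10100
Step 3: G0=G1=0 G1=G0&G3=1&0=0 G2=G1=0 G3=G2&G3=1&0=0 G4=0(const) -> 00000
Step 4: G0=G1=0 G1=G0&G3=0&0=0 G2=G1=0 G3=G2&G3=0&0=0 G4=0(const) -> 00000
Fixed point reached at step 3: 00000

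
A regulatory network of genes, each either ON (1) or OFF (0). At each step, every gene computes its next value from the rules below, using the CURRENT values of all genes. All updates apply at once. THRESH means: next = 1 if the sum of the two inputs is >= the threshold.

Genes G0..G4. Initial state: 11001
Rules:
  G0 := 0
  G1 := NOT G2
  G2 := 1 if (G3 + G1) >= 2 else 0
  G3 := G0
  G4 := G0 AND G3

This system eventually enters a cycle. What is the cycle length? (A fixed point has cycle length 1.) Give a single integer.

Step 0: 11001
Step 1: G0=0(const) G1=NOT G2=NOT 0=1 G2=(0+1>=2)=0 G3=G0=1 G4=G0&G3=1&0=0 -> 01010
Step 2: G0=0(const) G1=NOT G2=NOT 0=1 G2=(1+1>=2)=1 G3=G0=0 G4=G0&G3=0&1=0 -> 01100
Step 3: G0=0(const) G1=NOT G2=NOT 1=0 G2=(0+1>=2)=0 G3=G0=0 G4=G0&G3=0&0=0 -> 00000
Step 4: G0=0(const) G1=NOT G2=NOT 0=1 G2=(0+0>=2)=0 G3=G0=0 G4=G0&G3=0&0=0 -> 01000
Step 5: G0=0(const) G1=NOT G2=NOT 0=1 G2=(0+1>=2)=0 G3=G0=0 G4=G0&G3=0&0=0 -> 01000
State from step 5 equals state from step 4 -> cycle length 1

Answer: 1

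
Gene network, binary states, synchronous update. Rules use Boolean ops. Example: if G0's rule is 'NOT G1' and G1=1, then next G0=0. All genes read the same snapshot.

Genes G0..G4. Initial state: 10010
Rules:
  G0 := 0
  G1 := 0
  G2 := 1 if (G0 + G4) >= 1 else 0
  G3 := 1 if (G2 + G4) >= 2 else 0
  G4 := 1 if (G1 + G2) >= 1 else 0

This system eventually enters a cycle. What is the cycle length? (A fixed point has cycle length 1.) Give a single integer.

Answer: 2

Derivation:
Step 0: 10010
Step 1: G0=0(const) G1=0(const) G2=(1+0>=1)=1 G3=(0+0>=2)=0 G4=(0+0>=1)=0 -> 00100
Step 2: G0=0(const) G1=0(const) G2=(0+0>=1)=0 G3=(1+0>=2)=0 G4=(0+1>=1)=1 -> 00001
Step 3: G0=0(const) G1=0(const) G2=(0+1>=1)=1 G3=(0+1>=2)=0 G4=(0+0>=1)=0 -> 00100
State from step 3 equals state from step 1 -> cycle length 2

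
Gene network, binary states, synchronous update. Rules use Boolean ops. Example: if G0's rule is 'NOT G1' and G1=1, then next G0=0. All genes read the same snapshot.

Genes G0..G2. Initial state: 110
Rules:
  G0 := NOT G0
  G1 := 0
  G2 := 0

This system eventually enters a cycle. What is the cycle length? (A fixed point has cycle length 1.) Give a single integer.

Step 0: 110
Step 1: G0=NOT G0=NOT 1=0 G1=0(const) G2=0(const) -> 000
Step 2: G0=NOT G0=NOT 0=1 G1=0(const) G2=0(const) -> 100
Step 3: G0=NOT G0=NOT 1=0 G1=0(const) G2=0(const) -> 000
State from step 3 equals state from step 1 -> cycle length 2

Answer: 2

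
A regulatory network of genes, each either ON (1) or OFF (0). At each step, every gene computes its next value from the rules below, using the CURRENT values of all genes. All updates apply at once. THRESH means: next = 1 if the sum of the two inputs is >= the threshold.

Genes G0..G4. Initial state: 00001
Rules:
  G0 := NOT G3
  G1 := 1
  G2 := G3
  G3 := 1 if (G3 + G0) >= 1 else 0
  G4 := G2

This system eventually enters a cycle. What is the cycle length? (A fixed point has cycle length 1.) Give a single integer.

Step 0: 00001
Step 1: G0=NOT G3=NOT 0=1 G1=1(const) G2=G3=0 G3=(0+0>=1)=0 G4=G2=0 -> 11000
Step 2: G0=NOT G3=NOT 0=1 G1=1(const) G2=G3=0 G3=(0+1>=1)=1 G4=G2=0 -> 11010
Step 3: G0=NOT G3=NOT 1=0 G1=1(const) G2=G3=1 G3=(1+1>=1)=1 G4=G2=0 -> 01110
Step 4: G0=NOT G3=NOT 1=0 G1=1(const) G2=G3=1 G3=(1+0>=1)=1 G4=G2=1 -> 01111
Step 5: G0=NOT G3=NOT 1=0 G1=1(const) G2=G3=1 G3=(1+0>=1)=1 G4=G2=1 -> 01111
State from step 5 equals state from step 4 -> cycle length 1

Answer: 1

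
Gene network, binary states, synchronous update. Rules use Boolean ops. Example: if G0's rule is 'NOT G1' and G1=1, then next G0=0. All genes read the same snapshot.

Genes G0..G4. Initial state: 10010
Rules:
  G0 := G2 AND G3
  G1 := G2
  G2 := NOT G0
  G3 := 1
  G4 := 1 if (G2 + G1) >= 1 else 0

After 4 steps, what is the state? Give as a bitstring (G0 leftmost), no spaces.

Step 1: G0=G2&G3=0&1=0 G1=G2=0 G2=NOT G0=NOT 1=0 G3=1(const) G4=(0+0>=1)=0 -> 00010
Step 2: G0=G2&G3=0&1=0 G1=G2=0 G2=NOT G0=NOT 0=1 G3=1(const) G4=(0+0>=1)=0 -> 00110
Step 3: G0=G2&G3=1&1=1 G1=G2=1 G2=NOT G0=NOT 0=1 G3=1(const) G4=(1+0>=1)=1 -> 11111
Step 4: G0=G2&G3=1&1=1 G1=G2=1 G2=NOT G0=NOT 1=0 G3=1(const) G4=(1+1>=1)=1 -> 11011

11011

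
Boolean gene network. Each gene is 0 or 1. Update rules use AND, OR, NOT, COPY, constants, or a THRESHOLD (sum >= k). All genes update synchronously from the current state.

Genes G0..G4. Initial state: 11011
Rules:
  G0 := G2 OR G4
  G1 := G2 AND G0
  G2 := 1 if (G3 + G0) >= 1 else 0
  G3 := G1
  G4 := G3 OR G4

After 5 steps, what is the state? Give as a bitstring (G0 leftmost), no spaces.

Step 1: G0=G2|G4=0|1=1 G1=G2&G0=0&1=0 G2=(1+1>=1)=1 G3=G1=1 G4=G3|G4=1|1=1 -> 10111
Step 2: G0=G2|G4=1|1=1 G1=G2&G0=1&1=1 G2=(1+1>=1)=1 G3=G1=0 G4=G3|G4=1|1=1 -> 11101
Step 3: G0=G2|G4=1|1=1 G1=G2&G0=1&1=1 G2=(0+1>=1)=1 G3=G1=1 G4=G3|G4=0|1=1 -> 11111
Step 4: G0=G2|G4=1|1=1 G1=G2&G0=1&1=1 G2=(1+1>=1)=1 G3=G1=1 G4=G3|G4=1|1=1 -> 11111
Step 5: G0=G2|G4=1|1=1 G1=G2&G0=1&1=1 G2=(1+1>=1)=1 G3=G1=1 G4=G3|G4=1|1=1 -> 11111

11111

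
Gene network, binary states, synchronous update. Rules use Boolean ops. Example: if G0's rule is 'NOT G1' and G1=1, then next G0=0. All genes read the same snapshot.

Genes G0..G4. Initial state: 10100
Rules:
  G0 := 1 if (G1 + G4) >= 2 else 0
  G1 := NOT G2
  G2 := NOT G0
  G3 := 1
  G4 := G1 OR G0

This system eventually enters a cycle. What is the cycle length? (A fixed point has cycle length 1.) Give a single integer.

Step 0: 10100
Step 1: G0=(0+0>=2)=0 G1=NOT G2=NOT 1=0 G2=NOT G0=NOT 1=0 G3=1(const) G4=G1|G0=0|1=1 -> 00011
Step 2: G0=(0+1>=2)=0 G1=NOT G2=NOT 0=1 G2=NOT G0=NOT 0=1 G3=1(const) G4=G1|G0=0|0=0 -> 01110
Step 3: G0=(1+0>=2)=0 G1=NOT G2=NOT 1=0 G2=NOT G0=NOT 0=1 G3=1(const) G4=G1|G0=1|0=1 -> 00111
Step 4: G0=(0+1>=2)=0 G1=NOT G2=NOT 1=0 G2=NOT G0=NOT 0=1 G3=1(const) G4=G1|G0=0|0=0 -> 00110
Step 5: G0=(0+0>=2)=0 G1=NOT G2=NOT 1=0 G2=NOT G0=NOT 0=1 G3=1(const) G4=G1|G0=0|0=0 -> 00110
State from step 5 equals state from step 4 -> cycle length 1

Answer: 1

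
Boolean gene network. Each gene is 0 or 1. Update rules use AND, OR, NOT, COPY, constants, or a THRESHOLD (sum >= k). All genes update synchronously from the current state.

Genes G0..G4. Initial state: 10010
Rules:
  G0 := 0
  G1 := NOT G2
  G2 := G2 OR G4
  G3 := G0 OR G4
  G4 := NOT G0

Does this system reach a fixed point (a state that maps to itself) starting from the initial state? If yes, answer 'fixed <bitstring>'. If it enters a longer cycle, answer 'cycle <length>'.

Answer: fixed 00111

Derivation:
Step 0: 10010
Step 1: G0=0(const) G1=NOT G2=NOT 0=1 G2=G2|G4=0|0=0 G3=G0|G4=1|0=1 G4=NOT G0=NOT 1=0 -> 01010
Step 2: G0=0(const) G1=NOT G2=NOT 0=1 G2=G2|G4=0|0=0 G3=G0|G4=0|0=0 G4=NOT G0=NOT 0=1 -> 01001
Step 3: G0=0(const) G1=NOT G2=NOT 0=1 G2=G2|G4=0|1=1 G3=G0|G4=0|1=1 G4=NOT G0=NOT 0=1 -> 01111
Step 4: G0=0(const) G1=NOT G2=NOT 1=0 G2=G2|G4=1|1=1 G3=G0|G4=0|1=1 G4=NOT G0=NOT 0=1 -> 00111
Step 5: G0=0(const) G1=NOT G2=NOT 1=0 G2=G2|G4=1|1=1 G3=G0|G4=0|1=1 G4=NOT G0=NOT 0=1 -> 00111
Fixed point reached at step 4: 00111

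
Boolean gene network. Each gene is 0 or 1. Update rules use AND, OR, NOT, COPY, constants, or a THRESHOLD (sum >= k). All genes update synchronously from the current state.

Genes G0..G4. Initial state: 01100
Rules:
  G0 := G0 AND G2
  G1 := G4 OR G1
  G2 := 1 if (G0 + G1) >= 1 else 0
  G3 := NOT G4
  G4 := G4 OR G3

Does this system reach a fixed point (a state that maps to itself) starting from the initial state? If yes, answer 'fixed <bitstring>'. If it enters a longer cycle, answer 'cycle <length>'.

Answer: fixed 01101

Derivation:
Step 0: 01100
Step 1: G0=G0&G2=0&1=0 G1=G4|G1=0|1=1 G2=(0+1>=1)=1 G3=NOT G4=NOT 0=1 G4=G4|G3=0|0=0 -> 01110
Step 2: G0=G0&G2=0&1=0 G1=G4|G1=0|1=1 G2=(0+1>=1)=1 G3=NOT G4=NOT 0=1 G4=G4|G3=0|1=1 -> 01111
Step 3: G0=G0&G2=0&1=0 G1=G4|G1=1|1=1 G2=(0+1>=1)=1 G3=NOT G4=NOT 1=0 G4=G4|G3=1|1=1 -> 01101
Step 4: G0=G0&G2=0&1=0 G1=G4|G1=1|1=1 G2=(0+1>=1)=1 G3=NOT G4=NOT 1=0 G4=G4|G3=1|0=1 -> 01101
Fixed point reached at step 3: 01101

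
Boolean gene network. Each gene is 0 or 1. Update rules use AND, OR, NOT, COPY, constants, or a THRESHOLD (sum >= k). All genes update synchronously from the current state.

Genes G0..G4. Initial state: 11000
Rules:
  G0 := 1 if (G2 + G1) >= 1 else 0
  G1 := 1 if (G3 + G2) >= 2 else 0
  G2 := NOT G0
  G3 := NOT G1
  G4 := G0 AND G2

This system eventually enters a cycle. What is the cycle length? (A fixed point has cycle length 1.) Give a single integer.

Answer: 5

Derivation:
Step 0: 11000
Step 1: G0=(0+1>=1)=1 G1=(0+0>=2)=0 G2=NOT G0=NOT 1=0 G3=NOT G1=NOT 1=0 G4=G0&G2=1&0=0 -> 10000
Step 2: G0=(0+0>=1)=0 G1=(0+0>=2)=0 G2=NOT G0=NOT 1=0 G3=NOT G1=NOT 0=1 G4=G0&G2=1&0=0 -> 00010
Step 3: G0=(0+0>=1)=0 G1=(1+0>=2)=0 G2=NOT G0=NOT 0=1 G3=NOT G1=NOT 0=1 G4=G0&G2=0&0=0 -> 00110
Step 4: G0=(1+0>=1)=1 G1=(1+1>=2)=1 G2=NOT G0=NOT 0=1 G3=NOT G1=NOT 0=1 G4=G0&G2=0&1=0 -> 11110
Step 5: G0=(1+1>=1)=1 G1=(1+1>=2)=1 G2=NOT G0=NOT 1=0 G3=NOT G1=NOT 1=0 G4=G0&G2=1&1=1 -> 11001
Step 6: G0=(0+1>=1)=1 G1=(0+0>=2)=0 G2=NOT G0=NOT 1=0 G3=NOT G1=NOT 1=0 G4=G0&G2=1&0=0 -> 10000
State from step 6 equals state from step 1 -> cycle length 5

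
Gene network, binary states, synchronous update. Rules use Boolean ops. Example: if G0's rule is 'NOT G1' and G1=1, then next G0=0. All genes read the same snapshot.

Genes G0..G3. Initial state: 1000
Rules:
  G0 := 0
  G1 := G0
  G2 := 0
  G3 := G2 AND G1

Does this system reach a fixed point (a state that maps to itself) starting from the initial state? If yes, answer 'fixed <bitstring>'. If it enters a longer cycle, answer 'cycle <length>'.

Answer: fixed 0000

Derivation:
Step 0: 1000
Step 1: G0=0(const) G1=G0=1 G2=0(const) G3=G2&G1=0&0=0 -> 0100
Step 2: G0=0(const) G1=G0=0 G2=0(const) G3=G2&G1=0&1=0 -> 0000
Step 3: G0=0(const) G1=G0=0 G2=0(const) G3=G2&G1=0&0=0 -> 0000
Fixed point reached at step 2: 0000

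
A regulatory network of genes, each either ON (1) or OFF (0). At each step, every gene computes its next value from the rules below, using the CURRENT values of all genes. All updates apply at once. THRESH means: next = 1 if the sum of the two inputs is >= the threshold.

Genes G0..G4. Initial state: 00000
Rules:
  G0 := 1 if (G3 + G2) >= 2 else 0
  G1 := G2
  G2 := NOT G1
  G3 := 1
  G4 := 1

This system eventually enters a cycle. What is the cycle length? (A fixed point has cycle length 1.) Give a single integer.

Step 0: 00000
Step 1: G0=(0+0>=2)=0 G1=G2=0 G2=NOT G1=NOT 0=1 G3=1(const) G4=1(const) -> 00111
Step 2: G0=(1+1>=2)=1 G1=G2=1 G2=NOT G1=NOT 0=1 G3=1(const) G4=1(const) -> 11111
Step 3: G0=(1+1>=2)=1 G1=G2=1 G2=NOT G1=NOT 1=0 G3=1(const) G4=1(const) -> 11011
Step 4: G0=(1+0>=2)=0 G1=G2=0 G2=NOT G1=NOT 1=0 G3=1(const) G4=1(const) -> 00011
Step 5: G0=(1+0>=2)=0 G1=G2=0 G2=NOT G1=NOT 0=1 G3=1(const) G4=1(const) -> 00111
State from step 5 equals state from step 1 -> cycle length 4

Answer: 4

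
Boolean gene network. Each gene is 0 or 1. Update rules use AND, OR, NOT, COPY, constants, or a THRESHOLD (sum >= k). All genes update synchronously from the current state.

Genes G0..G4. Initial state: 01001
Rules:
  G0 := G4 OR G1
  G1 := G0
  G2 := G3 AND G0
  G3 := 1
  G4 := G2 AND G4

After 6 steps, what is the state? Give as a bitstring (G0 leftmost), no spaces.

Step 1: G0=G4|G1=1|1=1 G1=G0=0 G2=G3&G0=0&0=0 G3=1(const) G4=G2&G4=0&1=0 -> 10010
Step 2: G0=G4|G1=0|0=0 G1=G0=1 G2=G3&G0=1&1=1 G3=1(const) G4=G2&G4=0&0=0 -> 01110
Step 3: G0=G4|G1=0|1=1 G1=G0=0 G2=G3&G0=1&0=0 G3=1(const) G4=G2&G4=1&0=0 -> 10010
Step 4: G0=G4|G1=0|0=0 G1=G0=1 G2=G3&G0=1&1=1 G3=1(const) G4=G2&G4=0&0=0 -> 01110
Step 5: G0=G4|G1=0|1=1 G1=G0=0 G2=G3&G0=1&0=0 G3=1(const) G4=G2&G4=1&0=0 -> 10010
Step 6: G0=G4|G1=0|0=0 G1=G0=1 G2=G3&G0=1&1=1 G3=1(const) G4=G2&G4=0&0=0 -> 01110

01110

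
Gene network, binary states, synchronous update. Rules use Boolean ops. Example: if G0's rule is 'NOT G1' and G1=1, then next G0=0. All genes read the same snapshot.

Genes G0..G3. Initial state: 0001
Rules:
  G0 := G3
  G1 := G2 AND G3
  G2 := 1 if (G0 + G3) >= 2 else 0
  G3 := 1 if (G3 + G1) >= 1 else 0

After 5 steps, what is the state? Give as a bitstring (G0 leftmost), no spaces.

Step 1: G0=G3=1 G1=G2&G3=0&1=0 G2=(0+1>=2)=0 G3=(1+0>=1)=1 -> 1001
Step 2: G0=G3=1 G1=G2&G3=0&1=0 G2=(1+1>=2)=1 G3=(1+0>=1)=1 -> 1011
Step 3: G0=G3=1 G1=G2&G3=1&1=1 G2=(1+1>=2)=1 G3=(1+0>=1)=1 -> 1111
Step 4: G0=G3=1 G1=G2&G3=1&1=1 G2=(1+1>=2)=1 G3=(1+1>=1)=1 -> 1111
Step 5: G0=G3=1 G1=G2&G3=1&1=1 G2=(1+1>=2)=1 G3=(1+1>=1)=1 -> 1111

1111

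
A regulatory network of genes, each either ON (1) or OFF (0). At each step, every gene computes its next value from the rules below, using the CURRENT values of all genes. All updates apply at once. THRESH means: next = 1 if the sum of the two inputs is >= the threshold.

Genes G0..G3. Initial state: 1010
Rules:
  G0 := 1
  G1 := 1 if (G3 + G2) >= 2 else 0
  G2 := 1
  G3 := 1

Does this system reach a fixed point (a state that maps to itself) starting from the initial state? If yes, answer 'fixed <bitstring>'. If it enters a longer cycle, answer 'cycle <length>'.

Step 0: 1010
Step 1: G0=1(const) G1=(0+1>=2)=0 G2=1(const) G3=1(const) -> 1011
Step 2: G0=1(const) G1=(1+1>=2)=1 G2=1(const) G3=1(const) -> 1111
Step 3: G0=1(const) G1=(1+1>=2)=1 G2=1(const) G3=1(const) -> 1111
Fixed point reached at step 2: 1111

Answer: fixed 1111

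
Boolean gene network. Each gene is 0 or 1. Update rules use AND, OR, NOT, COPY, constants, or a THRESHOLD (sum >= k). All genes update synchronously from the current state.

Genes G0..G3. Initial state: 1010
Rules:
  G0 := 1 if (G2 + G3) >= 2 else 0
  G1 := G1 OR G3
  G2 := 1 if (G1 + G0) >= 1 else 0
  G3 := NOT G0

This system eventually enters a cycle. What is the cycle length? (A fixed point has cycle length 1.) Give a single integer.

Step 0: 1010
Step 1: G0=(1+0>=2)=0 G1=G1|G3=0|0=0 G2=(0+1>=1)=1 G3=NOT G0=NOT 1=0 -> 0010
Step 2: G0=(1+0>=2)=0 G1=G1|G3=0|0=0 G2=(0+0>=1)=0 G3=NOT G0=NOT 0=1 -> 0001
Step 3: G0=(0+1>=2)=0 G1=G1|G3=0|1=1 G2=(0+0>=1)=0 G3=NOT G0=NOT 0=1 -> 0101
Step 4: G0=(0+1>=2)=0 G1=G1|G3=1|1=1 G2=(1+0>=1)=1 G3=NOT G0=NOT 0=1 -> 0111
Step 5: G0=(1+1>=2)=1 G1=G1|G3=1|1=1 G2=(1+0>=1)=1 G3=NOT G0=NOT 0=1 -> 1111
Step 6: G0=(1+1>=2)=1 G1=G1|G3=1|1=1 G2=(1+1>=1)=1 G3=NOT G0=NOT 1=0 -> 1110
Step 7: G0=(1+0>=2)=0 G1=G1|G3=1|0=1 G2=(1+1>=1)=1 G3=NOT G0=NOT 1=0 -> 0110
Step 8: G0=(1+0>=2)=0 G1=G1|G3=1|0=1 G2=(1+0>=1)=1 G3=NOT G0=NOT 0=1 -> 0111
State from step 8 equals state from step 4 -> cycle length 4

Answer: 4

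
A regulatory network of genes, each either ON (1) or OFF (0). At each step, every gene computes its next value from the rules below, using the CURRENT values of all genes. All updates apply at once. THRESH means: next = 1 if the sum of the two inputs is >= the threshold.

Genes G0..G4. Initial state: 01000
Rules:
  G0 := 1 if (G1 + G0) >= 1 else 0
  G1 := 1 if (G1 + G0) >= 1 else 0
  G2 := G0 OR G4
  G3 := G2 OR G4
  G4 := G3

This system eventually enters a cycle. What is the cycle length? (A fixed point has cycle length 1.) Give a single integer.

Step 0: 01000
Step 1: G0=(1+0>=1)=1 G1=(1+0>=1)=1 G2=G0|G4=0|0=0 G3=G2|G4=0|0=0 G4=G3=0 -> 11000
Step 2: G0=(1+1>=1)=1 G1=(1+1>=1)=1 G2=G0|G4=1|0=1 G3=G2|G4=0|0=0 G4=G3=0 -> 11100
Step 3: G0=(1+1>=1)=1 G1=(1+1>=1)=1 G2=G0|G4=1|0=1 G3=G2|G4=1|0=1 G4=G3=0 -> 11110
Step 4: G0=(1+1>=1)=1 G1=(1+1>=1)=1 G2=G0|G4=1|0=1 G3=G2|G4=1|0=1 G4=G3=1 -> 11111
Step 5: G0=(1+1>=1)=1 G1=(1+1>=1)=1 G2=G0|G4=1|1=1 G3=G2|G4=1|1=1 G4=G3=1 -> 11111
State from step 5 equals state from step 4 -> cycle length 1

Answer: 1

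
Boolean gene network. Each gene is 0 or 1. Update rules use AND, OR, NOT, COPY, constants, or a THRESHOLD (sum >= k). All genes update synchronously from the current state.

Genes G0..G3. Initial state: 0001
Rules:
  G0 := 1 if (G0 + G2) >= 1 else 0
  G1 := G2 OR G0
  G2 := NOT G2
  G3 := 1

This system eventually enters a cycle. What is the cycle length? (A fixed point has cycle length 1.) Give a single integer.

Step 0: 0001
Step 1: G0=(0+0>=1)=0 G1=G2|G0=0|0=0 G2=NOT G2=NOT 0=1 G3=1(const) -> 0011
Step 2: G0=(0+1>=1)=1 G1=G2|G0=1|0=1 G2=NOT G2=NOT 1=0 G3=1(const) -> 1101
Step 3: G0=(1+0>=1)=1 G1=G2|G0=0|1=1 G2=NOT G2=NOT 0=1 G3=1(const) -> 1111
Step 4: G0=(1+1>=1)=1 G1=G2|G0=1|1=1 G2=NOT G2=NOT 1=0 G3=1(const) -> 1101
State from step 4 equals state from step 2 -> cycle length 2

Answer: 2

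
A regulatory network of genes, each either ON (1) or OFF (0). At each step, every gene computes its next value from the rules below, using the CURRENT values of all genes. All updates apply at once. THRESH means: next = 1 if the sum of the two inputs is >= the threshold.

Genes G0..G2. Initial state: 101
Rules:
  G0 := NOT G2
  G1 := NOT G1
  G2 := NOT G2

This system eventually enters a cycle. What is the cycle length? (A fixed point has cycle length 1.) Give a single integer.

Answer: 2

Derivation:
Step 0: 101
Step 1: G0=NOT G2=NOT 1=0 G1=NOT G1=NOT 0=1 G2=NOT G2=NOT 1=0 -> 010
Step 2: G0=NOT G2=NOT 0=1 G1=NOT G1=NOT 1=0 G2=NOT G2=NOT 0=1 -> 101
State from step 2 equals state from step 0 -> cycle length 2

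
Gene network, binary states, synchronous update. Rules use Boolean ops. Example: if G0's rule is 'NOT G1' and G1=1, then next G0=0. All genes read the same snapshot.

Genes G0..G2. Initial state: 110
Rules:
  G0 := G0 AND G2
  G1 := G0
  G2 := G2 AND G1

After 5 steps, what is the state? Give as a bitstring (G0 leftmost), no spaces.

Step 1: G0=G0&G2=1&0=0 G1=G0=1 G2=G2&G1=0&1=0 -> 010
Step 2: G0=G0&G2=0&0=0 G1=G0=0 G2=G2&G1=0&1=0 -> 000
Step 3: G0=G0&G2=0&0=0 G1=G0=0 G2=G2&G1=0&0=0 -> 000
Step 4: G0=G0&G2=0&0=0 G1=G0=0 G2=G2&G1=0&0=0 -> 000
Step 5: G0=G0&G2=0&0=0 G1=G0=0 G2=G2&G1=0&0=0 -> 000

000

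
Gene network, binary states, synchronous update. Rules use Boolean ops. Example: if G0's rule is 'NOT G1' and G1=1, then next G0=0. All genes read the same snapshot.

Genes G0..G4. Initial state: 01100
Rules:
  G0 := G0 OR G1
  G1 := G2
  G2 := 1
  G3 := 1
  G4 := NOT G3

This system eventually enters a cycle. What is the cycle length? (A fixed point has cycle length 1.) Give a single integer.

Step 0: 01100
Step 1: G0=G0|G1=0|1=1 G1=G2=1 G2=1(const) G3=1(const) G4=NOT G3=NOT 0=1 -> 11111
Step 2: G0=G0|G1=1|1=1 G1=G2=1 G2=1(const) G3=1(const) G4=NOT G3=NOT 1=0 -> 11110
Step 3: G0=G0|G1=1|1=1 G1=G2=1 G2=1(const) G3=1(const) G4=NOT G3=NOT 1=0 -> 11110
State from step 3 equals state from step 2 -> cycle length 1

Answer: 1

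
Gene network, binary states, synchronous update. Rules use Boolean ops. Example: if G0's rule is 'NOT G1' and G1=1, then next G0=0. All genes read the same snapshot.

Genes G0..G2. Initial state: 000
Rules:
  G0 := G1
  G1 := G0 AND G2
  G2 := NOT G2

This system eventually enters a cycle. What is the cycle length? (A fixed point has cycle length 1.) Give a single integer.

Answer: 2

Derivation:
Step 0: 000
Step 1: G0=G1=0 G1=G0&G2=0&0=0 G2=NOT G2=NOT 0=1 -> 001
Step 2: G0=G1=0 G1=G0&G2=0&1=0 G2=NOT G2=NOT 1=0 -> 000
State from step 2 equals state from step 0 -> cycle length 2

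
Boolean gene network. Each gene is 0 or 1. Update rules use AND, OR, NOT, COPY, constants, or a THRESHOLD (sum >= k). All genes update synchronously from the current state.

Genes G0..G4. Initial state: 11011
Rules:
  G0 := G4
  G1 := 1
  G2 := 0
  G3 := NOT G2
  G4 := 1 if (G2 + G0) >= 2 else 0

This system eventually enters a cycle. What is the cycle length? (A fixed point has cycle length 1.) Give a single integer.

Step 0: 11011
Step 1: G0=G4=1 G1=1(const) G2=0(const) G3=NOT G2=NOT 0=1 G4=(0+1>=2)=0 -> 11010
Step 2: G0=G4=0 G1=1(const) G2=0(const) G3=NOT G2=NOT 0=1 G4=(0+1>=2)=0 -> 01010
Step 3: G0=G4=0 G1=1(const) G2=0(const) G3=NOT G2=NOT 0=1 G4=(0+0>=2)=0 -> 01010
State from step 3 equals state from step 2 -> cycle length 1

Answer: 1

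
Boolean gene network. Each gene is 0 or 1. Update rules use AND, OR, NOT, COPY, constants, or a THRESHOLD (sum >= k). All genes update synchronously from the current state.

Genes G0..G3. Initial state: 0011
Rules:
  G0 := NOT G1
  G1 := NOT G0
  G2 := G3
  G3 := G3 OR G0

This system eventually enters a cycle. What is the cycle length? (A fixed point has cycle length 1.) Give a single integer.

Step 0: 0011
Step 1: G0=NOT G1=NOT 0=1 G1=NOT G0=NOT 0=1 G2=G3=1 G3=G3|G0=1|0=1 -> 1111
Step 2: G0=NOT G1=NOT 1=0 G1=NOT G0=NOT 1=0 G2=G3=1 G3=G3|G0=1|1=1 -> 0011
State from step 2 equals state from step 0 -> cycle length 2

Answer: 2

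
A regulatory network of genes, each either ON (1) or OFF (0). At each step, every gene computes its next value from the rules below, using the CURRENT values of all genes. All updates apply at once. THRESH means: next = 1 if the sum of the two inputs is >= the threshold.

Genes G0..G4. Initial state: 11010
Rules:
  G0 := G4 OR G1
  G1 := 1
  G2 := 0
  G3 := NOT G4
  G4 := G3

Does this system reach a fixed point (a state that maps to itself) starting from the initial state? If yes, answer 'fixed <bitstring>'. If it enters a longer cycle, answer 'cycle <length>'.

Answer: cycle 4

Derivation:
Step 0: 11010
Step 1: G0=G4|G1=0|1=1 G1=1(const) G2=0(const) G3=NOT G4=NOT 0=1 G4=G3=1 -> 11011
Step 2: G0=G4|G1=1|1=1 G1=1(const) G2=0(const) G3=NOT G4=NOT 1=0 G4=G3=1 -> 11001
Step 3: G0=G4|G1=1|1=1 G1=1(const) G2=0(const) G3=NOT G4=NOT 1=0 G4=G3=0 -> 11000
Step 4: G0=G4|G1=0|1=1 G1=1(const) G2=0(const) G3=NOT G4=NOT 0=1 G4=G3=0 -> 11010
Cycle of length 4 starting at step 0 -> no fixed point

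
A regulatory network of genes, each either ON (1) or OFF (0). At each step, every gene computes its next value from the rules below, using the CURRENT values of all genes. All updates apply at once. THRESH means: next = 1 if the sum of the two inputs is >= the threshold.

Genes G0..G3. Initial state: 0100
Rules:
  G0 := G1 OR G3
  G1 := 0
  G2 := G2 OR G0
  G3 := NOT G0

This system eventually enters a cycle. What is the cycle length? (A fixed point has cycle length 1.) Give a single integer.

Answer: 4

Derivation:
Step 0: 0100
Step 1: G0=G1|G3=1|0=1 G1=0(const) G2=G2|G0=0|0=0 G3=NOT G0=NOT 0=1 -> 1001
Step 2: G0=G1|G3=0|1=1 G1=0(const) G2=G2|G0=0|1=1 G3=NOT G0=NOT 1=0 -> 1010
Step 3: G0=G1|G3=0|0=0 G1=0(const) G2=G2|G0=1|1=1 G3=NOT G0=NOT 1=0 -> 0010
Step 4: G0=G1|G3=0|0=0 G1=0(const) G2=G2|G0=1|0=1 G3=NOT G0=NOT 0=1 -> 0011
Step 5: G0=G1|G3=0|1=1 G1=0(const) G2=G2|G0=1|0=1 G3=NOT G0=NOT 0=1 -> 1011
Step 6: G0=G1|G3=0|1=1 G1=0(const) G2=G2|G0=1|1=1 G3=NOT G0=NOT 1=0 -> 1010
State from step 6 equals state from step 2 -> cycle length 4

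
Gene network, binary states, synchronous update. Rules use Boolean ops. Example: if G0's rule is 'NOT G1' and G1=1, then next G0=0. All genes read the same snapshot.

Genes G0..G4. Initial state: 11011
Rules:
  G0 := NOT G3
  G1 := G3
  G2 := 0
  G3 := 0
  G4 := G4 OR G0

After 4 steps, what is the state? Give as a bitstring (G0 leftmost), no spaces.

Step 1: G0=NOT G3=NOT 1=0 G1=G3=1 G2=0(const) G3=0(const) G4=G4|G0=1|1=1 -> 01001
Step 2: G0=NOT G3=NOT 0=1 G1=G3=0 G2=0(const) G3=0(const) G4=G4|G0=1|0=1 -> 10001
Step 3: G0=NOT G3=NOT 0=1 G1=G3=0 G2=0(const) G3=0(const) G4=G4|G0=1|1=1 -> 10001
Step 4: G0=NOT G3=NOT 0=1 G1=G3=0 G2=0(const) G3=0(const) G4=G4|G0=1|1=1 -> 10001

10001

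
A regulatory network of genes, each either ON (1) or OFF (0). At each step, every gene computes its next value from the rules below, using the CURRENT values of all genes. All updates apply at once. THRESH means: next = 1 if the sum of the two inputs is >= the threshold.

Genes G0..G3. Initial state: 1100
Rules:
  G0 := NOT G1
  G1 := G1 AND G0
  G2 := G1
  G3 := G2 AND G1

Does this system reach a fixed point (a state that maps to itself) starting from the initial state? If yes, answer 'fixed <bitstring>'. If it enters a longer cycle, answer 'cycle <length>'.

Step 0: 1100
Step 1: G0=NOT G1=NOT 1=0 G1=G1&G0=1&1=1 G2=G1=1 G3=G2&G1=0&1=0 -> 0110
Step 2: G0=NOT G1=NOT 1=0 G1=G1&G0=1&0=0 G2=G1=1 G3=G2&G1=1&1=1 -> 0011
Step 3: G0=NOT G1=NOT 0=1 G1=G1&G0=0&0=0 G2=G1=0 G3=G2&G1=1&0=0 -> 1000
Step 4: G0=NOT G1=NOT 0=1 G1=G1&G0=0&1=0 G2=G1=0 G3=G2&G1=0&0=0 -> 1000
Fixed point reached at step 3: 1000

Answer: fixed 1000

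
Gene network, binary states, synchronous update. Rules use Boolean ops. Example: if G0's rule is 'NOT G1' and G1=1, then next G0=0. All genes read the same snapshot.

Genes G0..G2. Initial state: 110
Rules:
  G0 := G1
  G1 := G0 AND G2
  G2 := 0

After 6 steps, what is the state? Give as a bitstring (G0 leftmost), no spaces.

Step 1: G0=G1=1 G1=G0&G2=1&0=0 G2=0(const) -> 100
Step 2: G0=G1=0 G1=G0&G2=1&0=0 G2=0(const) -> 000
Step 3: G0=G1=0 G1=G0&G2=0&0=0 G2=0(const) -> 000
Step 4: G0=G1=0 G1=G0&G2=0&0=0 G2=0(const) -> 000
Step 5: G0=G1=0 G1=G0&G2=0&0=0 G2=0(const) -> 000
Step 6: G0=G1=0 G1=G0&G2=0&0=0 G2=0(const) -> 000

000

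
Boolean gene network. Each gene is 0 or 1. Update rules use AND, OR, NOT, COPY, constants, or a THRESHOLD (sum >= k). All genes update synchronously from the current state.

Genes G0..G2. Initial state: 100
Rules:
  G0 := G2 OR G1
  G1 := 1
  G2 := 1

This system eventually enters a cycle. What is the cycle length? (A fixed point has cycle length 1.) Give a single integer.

Answer: 1

Derivation:
Step 0: 100
Step 1: G0=G2|G1=0|0=0 G1=1(const) G2=1(const) -> 011
Step 2: G0=G2|G1=1|1=1 G1=1(const) G2=1(const) -> 111
Step 3: G0=G2|G1=1|1=1 G1=1(const) G2=1(const) -> 111
State from step 3 equals state from step 2 -> cycle length 1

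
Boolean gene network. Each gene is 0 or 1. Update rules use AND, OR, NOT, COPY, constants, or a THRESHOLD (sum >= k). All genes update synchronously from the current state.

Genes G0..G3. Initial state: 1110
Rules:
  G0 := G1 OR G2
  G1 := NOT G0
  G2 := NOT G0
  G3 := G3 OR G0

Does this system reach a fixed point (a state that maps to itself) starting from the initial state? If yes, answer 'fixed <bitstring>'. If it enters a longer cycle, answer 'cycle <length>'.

Answer: cycle 4

Derivation:
Step 0: 1110
Step 1: G0=G1|G2=1|1=1 G1=NOT G0=NOT 1=0 G2=NOT G0=NOT 1=0 G3=G3|G0=0|1=1 -> 1001
Step 2: G0=G1|G2=0|0=0 G1=NOT G0=NOT 1=0 G2=NOT G0=NOT 1=0 G3=G3|G0=1|1=1 -> 0001
Step 3: G0=G1|G2=0|0=0 G1=NOT G0=NOT 0=1 G2=NOT G0=NOT 0=1 G3=G3|G0=1|0=1 -> 0111
Step 4: G0=G1|G2=1|1=1 G1=NOT G0=NOT 0=1 G2=NOT G0=NOT 0=1 G3=G3|G0=1|0=1 -> 1111
Step 5: G0=G1|G2=1|1=1 G1=NOT G0=NOT 1=0 G2=NOT G0=NOT 1=0 G3=G3|G0=1|1=1 -> 1001
Cycle of length 4 starting at step 1 -> no fixed point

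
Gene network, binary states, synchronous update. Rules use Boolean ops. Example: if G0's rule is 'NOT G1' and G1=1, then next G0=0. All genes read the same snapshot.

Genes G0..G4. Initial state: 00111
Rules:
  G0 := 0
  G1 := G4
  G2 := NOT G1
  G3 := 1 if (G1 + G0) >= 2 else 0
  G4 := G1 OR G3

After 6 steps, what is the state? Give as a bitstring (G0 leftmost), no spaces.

Step 1: G0=0(const) G1=G4=1 G2=NOT G1=NOT 0=1 G3=(0+0>=2)=0 G4=G1|G3=0|1=1 -> 01101
Step 2: G0=0(const) G1=G4=1 G2=NOT G1=NOT 1=0 G3=(1+0>=2)=0 G4=G1|G3=1|0=1 -> 01001
Step 3: G0=0(const) G1=G4=1 G2=NOT G1=NOT 1=0 G3=(1+0>=2)=0 G4=G1|G3=1|0=1 -> 01001
Step 4: G0=0(const) G1=G4=1 G2=NOT G1=NOT 1=0 G3=(1+0>=2)=0 G4=G1|G3=1|0=1 -> 01001
Step 5: G0=0(const) G1=G4=1 G2=NOT G1=NOT 1=0 G3=(1+0>=2)=0 G4=G1|G3=1|0=1 -> 01001
Step 6: G0=0(const) G1=G4=1 G2=NOT G1=NOT 1=0 G3=(1+0>=2)=0 G4=G1|G3=1|0=1 -> 01001

01001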